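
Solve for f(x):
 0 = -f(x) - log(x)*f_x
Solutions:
 f(x) = C1*exp(-li(x))


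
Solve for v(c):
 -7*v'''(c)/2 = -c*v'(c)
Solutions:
 v(c) = C1 + Integral(C2*airyai(2^(1/3)*7^(2/3)*c/7) + C3*airybi(2^(1/3)*7^(2/3)*c/7), c)


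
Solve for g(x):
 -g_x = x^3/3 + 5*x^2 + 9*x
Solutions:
 g(x) = C1 - x^4/12 - 5*x^3/3 - 9*x^2/2


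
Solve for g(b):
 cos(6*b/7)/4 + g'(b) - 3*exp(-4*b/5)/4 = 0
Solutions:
 g(b) = C1 - 7*sin(6*b/7)/24 - 15*exp(-4*b/5)/16


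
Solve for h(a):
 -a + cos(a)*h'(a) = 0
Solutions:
 h(a) = C1 + Integral(a/cos(a), a)


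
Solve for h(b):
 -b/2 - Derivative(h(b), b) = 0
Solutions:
 h(b) = C1 - b^2/4


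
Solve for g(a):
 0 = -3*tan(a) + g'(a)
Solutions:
 g(a) = C1 - 3*log(cos(a))


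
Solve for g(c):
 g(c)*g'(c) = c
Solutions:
 g(c) = -sqrt(C1 + c^2)
 g(c) = sqrt(C1 + c^2)


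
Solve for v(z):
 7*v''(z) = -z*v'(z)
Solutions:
 v(z) = C1 + C2*erf(sqrt(14)*z/14)


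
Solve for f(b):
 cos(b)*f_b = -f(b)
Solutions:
 f(b) = C1*sqrt(sin(b) - 1)/sqrt(sin(b) + 1)


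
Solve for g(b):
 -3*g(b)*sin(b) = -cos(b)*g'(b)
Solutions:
 g(b) = C1/cos(b)^3


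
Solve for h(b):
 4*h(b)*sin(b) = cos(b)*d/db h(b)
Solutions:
 h(b) = C1/cos(b)^4


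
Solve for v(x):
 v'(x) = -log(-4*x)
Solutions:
 v(x) = C1 - x*log(-x) + x*(1 - 2*log(2))


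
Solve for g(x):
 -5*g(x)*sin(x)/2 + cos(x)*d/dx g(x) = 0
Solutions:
 g(x) = C1/cos(x)^(5/2)


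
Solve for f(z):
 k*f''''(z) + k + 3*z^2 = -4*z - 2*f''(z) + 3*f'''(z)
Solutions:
 f(z) = C1 + C2*z + C3*exp(z*(3 - sqrt(9 - 8*k))/(2*k)) + C4*exp(z*(sqrt(9 - 8*k) + 3)/(2*k)) - z^4/8 - 13*z^3/12 + z^2*(4*k - 39)/8


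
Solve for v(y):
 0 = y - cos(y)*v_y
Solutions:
 v(y) = C1 + Integral(y/cos(y), y)


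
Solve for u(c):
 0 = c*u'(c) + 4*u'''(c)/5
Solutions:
 u(c) = C1 + Integral(C2*airyai(-10^(1/3)*c/2) + C3*airybi(-10^(1/3)*c/2), c)


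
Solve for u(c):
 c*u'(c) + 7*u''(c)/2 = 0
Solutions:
 u(c) = C1 + C2*erf(sqrt(7)*c/7)


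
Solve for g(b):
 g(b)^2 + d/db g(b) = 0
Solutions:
 g(b) = 1/(C1 + b)


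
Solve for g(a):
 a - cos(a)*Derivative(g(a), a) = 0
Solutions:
 g(a) = C1 + Integral(a/cos(a), a)


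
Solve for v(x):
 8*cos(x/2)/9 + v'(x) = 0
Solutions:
 v(x) = C1 - 16*sin(x/2)/9


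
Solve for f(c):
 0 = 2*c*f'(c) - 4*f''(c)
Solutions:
 f(c) = C1 + C2*erfi(c/2)


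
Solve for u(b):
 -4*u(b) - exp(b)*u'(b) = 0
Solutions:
 u(b) = C1*exp(4*exp(-b))


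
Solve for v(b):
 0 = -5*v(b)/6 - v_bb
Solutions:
 v(b) = C1*sin(sqrt(30)*b/6) + C2*cos(sqrt(30)*b/6)


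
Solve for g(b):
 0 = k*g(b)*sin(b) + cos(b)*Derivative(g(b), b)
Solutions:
 g(b) = C1*exp(k*log(cos(b)))


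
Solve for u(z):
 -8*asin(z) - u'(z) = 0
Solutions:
 u(z) = C1 - 8*z*asin(z) - 8*sqrt(1 - z^2)


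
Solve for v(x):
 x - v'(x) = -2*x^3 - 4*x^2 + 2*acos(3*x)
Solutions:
 v(x) = C1 + x^4/2 + 4*x^3/3 + x^2/2 - 2*x*acos(3*x) + 2*sqrt(1 - 9*x^2)/3


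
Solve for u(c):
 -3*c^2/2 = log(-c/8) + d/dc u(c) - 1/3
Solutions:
 u(c) = C1 - c^3/2 - c*log(-c) + c*(4/3 + 3*log(2))


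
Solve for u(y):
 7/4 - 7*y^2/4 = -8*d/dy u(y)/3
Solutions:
 u(y) = C1 + 7*y^3/32 - 21*y/32


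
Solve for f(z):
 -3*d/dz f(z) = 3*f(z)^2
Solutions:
 f(z) = 1/(C1 + z)


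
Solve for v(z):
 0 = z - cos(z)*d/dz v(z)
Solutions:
 v(z) = C1 + Integral(z/cos(z), z)


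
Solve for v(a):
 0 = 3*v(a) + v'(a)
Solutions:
 v(a) = C1*exp(-3*a)


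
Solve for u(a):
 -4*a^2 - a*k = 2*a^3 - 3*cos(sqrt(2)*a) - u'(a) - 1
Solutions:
 u(a) = C1 + a^4/2 + 4*a^3/3 + a^2*k/2 - a - 3*sqrt(2)*sin(sqrt(2)*a)/2


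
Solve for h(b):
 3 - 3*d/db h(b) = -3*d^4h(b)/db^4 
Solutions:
 h(b) = C1 + C4*exp(b) + b + (C2*sin(sqrt(3)*b/2) + C3*cos(sqrt(3)*b/2))*exp(-b/2)


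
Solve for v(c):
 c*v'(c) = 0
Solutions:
 v(c) = C1


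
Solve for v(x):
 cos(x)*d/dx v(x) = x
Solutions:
 v(x) = C1 + Integral(x/cos(x), x)


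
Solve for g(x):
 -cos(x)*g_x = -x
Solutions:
 g(x) = C1 + Integral(x/cos(x), x)


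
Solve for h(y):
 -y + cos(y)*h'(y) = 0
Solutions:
 h(y) = C1 + Integral(y/cos(y), y)


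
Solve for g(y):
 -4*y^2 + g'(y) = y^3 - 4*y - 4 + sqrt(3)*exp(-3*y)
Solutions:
 g(y) = C1 + y^4/4 + 4*y^3/3 - 2*y^2 - 4*y - sqrt(3)*exp(-3*y)/3


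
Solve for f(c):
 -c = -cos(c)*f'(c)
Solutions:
 f(c) = C1 + Integral(c/cos(c), c)


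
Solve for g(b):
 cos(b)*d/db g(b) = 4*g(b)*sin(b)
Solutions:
 g(b) = C1/cos(b)^4


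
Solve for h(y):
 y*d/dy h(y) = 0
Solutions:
 h(y) = C1


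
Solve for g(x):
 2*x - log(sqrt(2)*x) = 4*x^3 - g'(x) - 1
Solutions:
 g(x) = C1 + x^4 - x^2 + x*log(x) - 2*x + x*log(2)/2


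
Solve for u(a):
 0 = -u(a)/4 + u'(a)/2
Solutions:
 u(a) = C1*exp(a/2)


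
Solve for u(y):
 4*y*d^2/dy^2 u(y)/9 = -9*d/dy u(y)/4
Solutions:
 u(y) = C1 + C2/y^(65/16)


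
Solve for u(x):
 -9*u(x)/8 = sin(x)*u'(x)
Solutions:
 u(x) = C1*(cos(x) + 1)^(9/16)/(cos(x) - 1)^(9/16)


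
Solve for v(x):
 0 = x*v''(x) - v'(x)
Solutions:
 v(x) = C1 + C2*x^2


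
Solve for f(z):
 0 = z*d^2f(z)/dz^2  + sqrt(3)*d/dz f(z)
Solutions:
 f(z) = C1 + C2*z^(1 - sqrt(3))


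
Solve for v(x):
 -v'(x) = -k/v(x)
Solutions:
 v(x) = -sqrt(C1 + 2*k*x)
 v(x) = sqrt(C1 + 2*k*x)


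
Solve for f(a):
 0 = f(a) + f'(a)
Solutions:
 f(a) = C1*exp(-a)


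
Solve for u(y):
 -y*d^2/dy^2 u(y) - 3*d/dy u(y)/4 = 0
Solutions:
 u(y) = C1 + C2*y^(1/4)


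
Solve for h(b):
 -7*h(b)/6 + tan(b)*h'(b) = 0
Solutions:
 h(b) = C1*sin(b)^(7/6)


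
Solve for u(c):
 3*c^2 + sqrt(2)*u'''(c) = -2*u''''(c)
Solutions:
 u(c) = C1 + C2*c + C3*c^2 + C4*exp(-sqrt(2)*c/2) - sqrt(2)*c^5/40 + c^4/4 - sqrt(2)*c^3


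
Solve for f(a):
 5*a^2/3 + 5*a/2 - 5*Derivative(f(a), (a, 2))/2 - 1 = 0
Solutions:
 f(a) = C1 + C2*a + a^4/18 + a^3/6 - a^2/5


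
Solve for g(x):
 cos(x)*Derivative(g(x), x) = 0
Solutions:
 g(x) = C1


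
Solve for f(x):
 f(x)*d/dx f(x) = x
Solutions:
 f(x) = -sqrt(C1 + x^2)
 f(x) = sqrt(C1 + x^2)


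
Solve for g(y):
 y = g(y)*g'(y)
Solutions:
 g(y) = -sqrt(C1 + y^2)
 g(y) = sqrt(C1 + y^2)


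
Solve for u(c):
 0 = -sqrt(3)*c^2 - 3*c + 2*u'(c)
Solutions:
 u(c) = C1 + sqrt(3)*c^3/6 + 3*c^2/4


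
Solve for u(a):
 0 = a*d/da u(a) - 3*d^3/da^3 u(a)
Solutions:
 u(a) = C1 + Integral(C2*airyai(3^(2/3)*a/3) + C3*airybi(3^(2/3)*a/3), a)


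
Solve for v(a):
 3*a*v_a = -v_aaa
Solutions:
 v(a) = C1 + Integral(C2*airyai(-3^(1/3)*a) + C3*airybi(-3^(1/3)*a), a)


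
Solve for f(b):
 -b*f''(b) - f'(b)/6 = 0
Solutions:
 f(b) = C1 + C2*b^(5/6)


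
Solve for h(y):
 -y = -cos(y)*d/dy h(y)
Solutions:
 h(y) = C1 + Integral(y/cos(y), y)


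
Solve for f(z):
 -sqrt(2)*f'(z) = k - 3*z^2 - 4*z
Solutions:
 f(z) = C1 - sqrt(2)*k*z/2 + sqrt(2)*z^3/2 + sqrt(2)*z^2


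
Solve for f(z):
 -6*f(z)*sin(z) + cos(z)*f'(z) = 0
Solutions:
 f(z) = C1/cos(z)^6


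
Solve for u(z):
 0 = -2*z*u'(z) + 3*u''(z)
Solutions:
 u(z) = C1 + C2*erfi(sqrt(3)*z/3)


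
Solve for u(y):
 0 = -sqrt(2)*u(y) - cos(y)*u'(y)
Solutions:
 u(y) = C1*(sin(y) - 1)^(sqrt(2)/2)/(sin(y) + 1)^(sqrt(2)/2)


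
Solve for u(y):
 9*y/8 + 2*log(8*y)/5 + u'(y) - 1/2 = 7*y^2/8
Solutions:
 u(y) = C1 + 7*y^3/24 - 9*y^2/16 - 2*y*log(y)/5 - 6*y*log(2)/5 + 9*y/10


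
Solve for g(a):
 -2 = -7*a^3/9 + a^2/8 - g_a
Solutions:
 g(a) = C1 - 7*a^4/36 + a^3/24 + 2*a


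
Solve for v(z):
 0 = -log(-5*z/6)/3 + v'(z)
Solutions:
 v(z) = C1 + z*log(-z)/3 + z*(-log(6) - 1 + log(5))/3


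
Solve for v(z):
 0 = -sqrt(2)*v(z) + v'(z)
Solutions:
 v(z) = C1*exp(sqrt(2)*z)


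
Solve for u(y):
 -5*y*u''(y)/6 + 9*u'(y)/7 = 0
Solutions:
 u(y) = C1 + C2*y^(89/35)


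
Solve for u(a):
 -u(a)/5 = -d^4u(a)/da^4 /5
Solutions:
 u(a) = C1*exp(-a) + C2*exp(a) + C3*sin(a) + C4*cos(a)


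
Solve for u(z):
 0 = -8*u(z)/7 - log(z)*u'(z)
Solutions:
 u(z) = C1*exp(-8*li(z)/7)


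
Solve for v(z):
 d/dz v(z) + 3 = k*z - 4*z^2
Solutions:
 v(z) = C1 + k*z^2/2 - 4*z^3/3 - 3*z


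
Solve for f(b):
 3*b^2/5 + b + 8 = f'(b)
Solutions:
 f(b) = C1 + b^3/5 + b^2/2 + 8*b


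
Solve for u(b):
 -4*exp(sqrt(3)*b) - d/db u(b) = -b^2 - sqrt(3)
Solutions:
 u(b) = C1 + b^3/3 + sqrt(3)*b - 4*sqrt(3)*exp(sqrt(3)*b)/3


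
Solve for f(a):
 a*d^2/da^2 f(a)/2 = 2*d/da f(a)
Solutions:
 f(a) = C1 + C2*a^5


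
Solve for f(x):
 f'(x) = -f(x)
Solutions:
 f(x) = C1*exp(-x)


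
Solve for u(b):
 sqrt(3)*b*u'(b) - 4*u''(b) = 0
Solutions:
 u(b) = C1 + C2*erfi(sqrt(2)*3^(1/4)*b/4)


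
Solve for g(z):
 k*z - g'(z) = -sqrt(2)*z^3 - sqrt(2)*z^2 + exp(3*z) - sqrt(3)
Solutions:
 g(z) = C1 + k*z^2/2 + sqrt(2)*z^4/4 + sqrt(2)*z^3/3 + sqrt(3)*z - exp(3*z)/3


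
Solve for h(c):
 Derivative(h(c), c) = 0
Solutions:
 h(c) = C1


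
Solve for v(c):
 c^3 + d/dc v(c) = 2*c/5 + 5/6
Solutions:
 v(c) = C1 - c^4/4 + c^2/5 + 5*c/6


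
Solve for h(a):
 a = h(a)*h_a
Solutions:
 h(a) = -sqrt(C1 + a^2)
 h(a) = sqrt(C1 + a^2)


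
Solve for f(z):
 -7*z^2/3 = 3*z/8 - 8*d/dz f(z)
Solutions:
 f(z) = C1 + 7*z^3/72 + 3*z^2/128


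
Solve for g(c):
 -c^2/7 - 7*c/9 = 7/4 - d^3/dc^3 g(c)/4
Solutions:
 g(c) = C1 + C2*c + C3*c^2 + c^5/105 + 7*c^4/54 + 7*c^3/6


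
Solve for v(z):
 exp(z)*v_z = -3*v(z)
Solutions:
 v(z) = C1*exp(3*exp(-z))


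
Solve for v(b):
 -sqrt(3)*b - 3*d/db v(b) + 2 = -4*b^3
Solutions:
 v(b) = C1 + b^4/3 - sqrt(3)*b^2/6 + 2*b/3


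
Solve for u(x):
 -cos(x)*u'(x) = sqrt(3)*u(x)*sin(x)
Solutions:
 u(x) = C1*cos(x)^(sqrt(3))


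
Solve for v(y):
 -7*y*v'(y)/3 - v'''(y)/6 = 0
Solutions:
 v(y) = C1 + Integral(C2*airyai(-14^(1/3)*y) + C3*airybi(-14^(1/3)*y), y)


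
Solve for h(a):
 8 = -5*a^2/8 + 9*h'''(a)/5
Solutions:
 h(a) = C1 + C2*a + C3*a^2 + 5*a^5/864 + 20*a^3/27


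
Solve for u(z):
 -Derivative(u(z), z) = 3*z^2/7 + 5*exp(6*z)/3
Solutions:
 u(z) = C1 - z^3/7 - 5*exp(6*z)/18


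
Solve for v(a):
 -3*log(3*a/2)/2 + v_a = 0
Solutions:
 v(a) = C1 + 3*a*log(a)/2 - 3*a/2 - 3*a*log(2)/2 + 3*a*log(3)/2


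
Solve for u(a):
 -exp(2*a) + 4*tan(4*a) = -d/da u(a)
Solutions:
 u(a) = C1 + exp(2*a)/2 + log(cos(4*a))


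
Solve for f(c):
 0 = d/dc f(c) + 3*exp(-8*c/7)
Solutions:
 f(c) = C1 + 21*exp(-8*c/7)/8


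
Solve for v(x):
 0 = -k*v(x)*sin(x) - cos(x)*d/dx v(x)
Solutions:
 v(x) = C1*exp(k*log(cos(x)))


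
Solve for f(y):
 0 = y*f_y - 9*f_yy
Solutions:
 f(y) = C1 + C2*erfi(sqrt(2)*y/6)


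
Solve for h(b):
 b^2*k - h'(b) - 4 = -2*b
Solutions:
 h(b) = C1 + b^3*k/3 + b^2 - 4*b


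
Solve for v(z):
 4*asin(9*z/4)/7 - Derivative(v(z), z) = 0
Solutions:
 v(z) = C1 + 4*z*asin(9*z/4)/7 + 4*sqrt(16 - 81*z^2)/63


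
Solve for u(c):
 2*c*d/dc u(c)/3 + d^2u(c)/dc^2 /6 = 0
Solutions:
 u(c) = C1 + C2*erf(sqrt(2)*c)


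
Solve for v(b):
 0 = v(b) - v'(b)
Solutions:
 v(b) = C1*exp(b)


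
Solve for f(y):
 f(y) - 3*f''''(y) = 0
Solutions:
 f(y) = C1*exp(-3^(3/4)*y/3) + C2*exp(3^(3/4)*y/3) + C3*sin(3^(3/4)*y/3) + C4*cos(3^(3/4)*y/3)


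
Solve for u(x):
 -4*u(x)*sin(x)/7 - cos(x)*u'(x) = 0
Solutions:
 u(x) = C1*cos(x)^(4/7)


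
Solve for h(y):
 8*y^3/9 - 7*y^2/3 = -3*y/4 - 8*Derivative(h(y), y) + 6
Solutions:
 h(y) = C1 - y^4/36 + 7*y^3/72 - 3*y^2/64 + 3*y/4


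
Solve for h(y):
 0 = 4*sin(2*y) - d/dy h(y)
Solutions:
 h(y) = C1 - 2*cos(2*y)


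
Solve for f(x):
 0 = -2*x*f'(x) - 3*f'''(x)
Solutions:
 f(x) = C1 + Integral(C2*airyai(-2^(1/3)*3^(2/3)*x/3) + C3*airybi(-2^(1/3)*3^(2/3)*x/3), x)


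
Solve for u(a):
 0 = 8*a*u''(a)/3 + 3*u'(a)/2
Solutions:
 u(a) = C1 + C2*a^(7/16)


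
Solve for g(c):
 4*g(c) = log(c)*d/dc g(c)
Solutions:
 g(c) = C1*exp(4*li(c))


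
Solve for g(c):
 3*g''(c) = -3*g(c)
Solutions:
 g(c) = C1*sin(c) + C2*cos(c)


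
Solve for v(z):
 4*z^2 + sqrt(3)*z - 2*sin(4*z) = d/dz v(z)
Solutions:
 v(z) = C1 + 4*z^3/3 + sqrt(3)*z^2/2 + cos(4*z)/2


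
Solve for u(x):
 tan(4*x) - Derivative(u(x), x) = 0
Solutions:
 u(x) = C1 - log(cos(4*x))/4


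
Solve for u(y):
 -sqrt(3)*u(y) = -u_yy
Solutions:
 u(y) = C1*exp(-3^(1/4)*y) + C2*exp(3^(1/4)*y)


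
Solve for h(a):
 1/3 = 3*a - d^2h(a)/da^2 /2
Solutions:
 h(a) = C1 + C2*a + a^3 - a^2/3


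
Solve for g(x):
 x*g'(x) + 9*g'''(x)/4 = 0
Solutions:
 g(x) = C1 + Integral(C2*airyai(-2^(2/3)*3^(1/3)*x/3) + C3*airybi(-2^(2/3)*3^(1/3)*x/3), x)


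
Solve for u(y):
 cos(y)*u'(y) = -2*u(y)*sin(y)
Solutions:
 u(y) = C1*cos(y)^2


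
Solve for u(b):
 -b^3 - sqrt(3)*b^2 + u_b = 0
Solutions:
 u(b) = C1 + b^4/4 + sqrt(3)*b^3/3


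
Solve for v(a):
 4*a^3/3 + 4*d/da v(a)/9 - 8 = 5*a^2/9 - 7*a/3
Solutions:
 v(a) = C1 - 3*a^4/4 + 5*a^3/12 - 21*a^2/8 + 18*a


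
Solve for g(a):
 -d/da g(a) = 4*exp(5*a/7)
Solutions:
 g(a) = C1 - 28*exp(5*a/7)/5


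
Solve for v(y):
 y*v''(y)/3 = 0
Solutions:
 v(y) = C1 + C2*y


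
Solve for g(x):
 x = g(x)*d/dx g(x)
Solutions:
 g(x) = -sqrt(C1 + x^2)
 g(x) = sqrt(C1 + x^2)


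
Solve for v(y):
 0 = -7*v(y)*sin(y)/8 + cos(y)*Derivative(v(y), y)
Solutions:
 v(y) = C1/cos(y)^(7/8)


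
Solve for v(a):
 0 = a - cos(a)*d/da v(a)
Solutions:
 v(a) = C1 + Integral(a/cos(a), a)


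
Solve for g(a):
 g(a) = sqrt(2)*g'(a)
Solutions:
 g(a) = C1*exp(sqrt(2)*a/2)


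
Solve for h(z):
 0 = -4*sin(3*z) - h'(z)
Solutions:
 h(z) = C1 + 4*cos(3*z)/3


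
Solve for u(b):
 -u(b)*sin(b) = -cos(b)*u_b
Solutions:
 u(b) = C1/cos(b)


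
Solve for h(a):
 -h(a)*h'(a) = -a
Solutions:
 h(a) = -sqrt(C1 + a^2)
 h(a) = sqrt(C1 + a^2)


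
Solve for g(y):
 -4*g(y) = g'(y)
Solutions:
 g(y) = C1*exp(-4*y)


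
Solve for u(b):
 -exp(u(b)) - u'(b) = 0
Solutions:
 u(b) = log(1/(C1 + b))


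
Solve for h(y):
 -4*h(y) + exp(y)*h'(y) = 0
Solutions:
 h(y) = C1*exp(-4*exp(-y))


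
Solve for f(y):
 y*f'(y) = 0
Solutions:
 f(y) = C1


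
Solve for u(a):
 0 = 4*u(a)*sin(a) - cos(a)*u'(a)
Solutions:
 u(a) = C1/cos(a)^4


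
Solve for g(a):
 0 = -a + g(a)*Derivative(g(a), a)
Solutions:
 g(a) = -sqrt(C1 + a^2)
 g(a) = sqrt(C1 + a^2)


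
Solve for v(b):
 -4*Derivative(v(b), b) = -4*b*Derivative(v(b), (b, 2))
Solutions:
 v(b) = C1 + C2*b^2


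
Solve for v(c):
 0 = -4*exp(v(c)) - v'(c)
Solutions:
 v(c) = log(1/(C1 + 4*c))


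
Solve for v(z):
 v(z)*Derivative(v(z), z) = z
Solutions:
 v(z) = -sqrt(C1 + z^2)
 v(z) = sqrt(C1 + z^2)


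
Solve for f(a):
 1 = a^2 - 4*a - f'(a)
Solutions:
 f(a) = C1 + a^3/3 - 2*a^2 - a


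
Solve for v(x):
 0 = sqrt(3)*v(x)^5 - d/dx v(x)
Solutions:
 v(x) = -(-1/(C1 + 4*sqrt(3)*x))^(1/4)
 v(x) = (-1/(C1 + 4*sqrt(3)*x))^(1/4)
 v(x) = -I*(-1/(C1 + 4*sqrt(3)*x))^(1/4)
 v(x) = I*(-1/(C1 + 4*sqrt(3)*x))^(1/4)


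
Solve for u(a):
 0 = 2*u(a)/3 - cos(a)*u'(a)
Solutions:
 u(a) = C1*(sin(a) + 1)^(1/3)/(sin(a) - 1)^(1/3)


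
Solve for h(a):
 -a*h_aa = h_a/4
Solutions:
 h(a) = C1 + C2*a^(3/4)


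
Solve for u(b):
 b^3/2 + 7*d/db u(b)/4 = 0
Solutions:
 u(b) = C1 - b^4/14


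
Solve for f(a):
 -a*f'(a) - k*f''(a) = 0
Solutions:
 f(a) = C1 + C2*sqrt(k)*erf(sqrt(2)*a*sqrt(1/k)/2)


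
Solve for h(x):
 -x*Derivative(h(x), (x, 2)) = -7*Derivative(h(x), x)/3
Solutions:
 h(x) = C1 + C2*x^(10/3)


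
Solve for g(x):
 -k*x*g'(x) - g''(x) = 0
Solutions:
 g(x) = Piecewise((-sqrt(2)*sqrt(pi)*C1*erf(sqrt(2)*sqrt(k)*x/2)/(2*sqrt(k)) - C2, (k > 0) | (k < 0)), (-C1*x - C2, True))


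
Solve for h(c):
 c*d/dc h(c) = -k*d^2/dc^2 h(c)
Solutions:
 h(c) = C1 + C2*sqrt(k)*erf(sqrt(2)*c*sqrt(1/k)/2)


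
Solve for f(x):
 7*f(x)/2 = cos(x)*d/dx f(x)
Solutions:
 f(x) = C1*(sin(x) + 1)^(7/4)/(sin(x) - 1)^(7/4)


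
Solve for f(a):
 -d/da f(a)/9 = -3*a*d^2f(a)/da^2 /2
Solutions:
 f(a) = C1 + C2*a^(29/27)


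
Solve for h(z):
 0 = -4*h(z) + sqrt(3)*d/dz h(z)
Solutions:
 h(z) = C1*exp(4*sqrt(3)*z/3)


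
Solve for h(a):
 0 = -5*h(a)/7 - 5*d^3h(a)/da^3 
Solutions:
 h(a) = C3*exp(-7^(2/3)*a/7) + (C1*sin(sqrt(3)*7^(2/3)*a/14) + C2*cos(sqrt(3)*7^(2/3)*a/14))*exp(7^(2/3)*a/14)


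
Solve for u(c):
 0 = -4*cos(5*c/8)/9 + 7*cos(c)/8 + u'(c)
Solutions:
 u(c) = C1 + 32*sin(5*c/8)/45 - 7*sin(c)/8


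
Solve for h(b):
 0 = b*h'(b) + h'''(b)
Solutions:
 h(b) = C1 + Integral(C2*airyai(-b) + C3*airybi(-b), b)


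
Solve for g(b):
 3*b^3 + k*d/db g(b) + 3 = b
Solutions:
 g(b) = C1 - 3*b^4/(4*k) + b^2/(2*k) - 3*b/k


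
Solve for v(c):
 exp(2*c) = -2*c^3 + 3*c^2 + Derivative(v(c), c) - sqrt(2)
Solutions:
 v(c) = C1 + c^4/2 - c^3 + sqrt(2)*c + exp(2*c)/2


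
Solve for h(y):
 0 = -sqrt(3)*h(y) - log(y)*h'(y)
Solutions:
 h(y) = C1*exp(-sqrt(3)*li(y))


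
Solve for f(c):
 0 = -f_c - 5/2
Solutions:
 f(c) = C1 - 5*c/2


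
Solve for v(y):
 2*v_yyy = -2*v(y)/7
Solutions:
 v(y) = C3*exp(-7^(2/3)*y/7) + (C1*sin(sqrt(3)*7^(2/3)*y/14) + C2*cos(sqrt(3)*7^(2/3)*y/14))*exp(7^(2/3)*y/14)


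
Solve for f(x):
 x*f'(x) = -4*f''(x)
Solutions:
 f(x) = C1 + C2*erf(sqrt(2)*x/4)


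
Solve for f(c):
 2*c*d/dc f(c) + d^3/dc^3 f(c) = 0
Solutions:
 f(c) = C1 + Integral(C2*airyai(-2^(1/3)*c) + C3*airybi(-2^(1/3)*c), c)


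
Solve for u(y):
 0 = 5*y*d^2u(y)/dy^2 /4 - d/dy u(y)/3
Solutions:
 u(y) = C1 + C2*y^(19/15)


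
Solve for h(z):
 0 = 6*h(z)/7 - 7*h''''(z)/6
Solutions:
 h(z) = C1*exp(-sqrt(42)*z/7) + C2*exp(sqrt(42)*z/7) + C3*sin(sqrt(42)*z/7) + C4*cos(sqrt(42)*z/7)


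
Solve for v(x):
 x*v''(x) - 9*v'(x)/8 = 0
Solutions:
 v(x) = C1 + C2*x^(17/8)


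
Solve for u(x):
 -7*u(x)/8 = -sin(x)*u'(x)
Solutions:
 u(x) = C1*(cos(x) - 1)^(7/16)/(cos(x) + 1)^(7/16)


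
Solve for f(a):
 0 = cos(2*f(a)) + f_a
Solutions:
 f(a) = -asin((C1 + exp(4*a))/(C1 - exp(4*a)))/2 + pi/2
 f(a) = asin((C1 + exp(4*a))/(C1 - exp(4*a)))/2


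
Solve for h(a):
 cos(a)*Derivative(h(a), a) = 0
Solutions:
 h(a) = C1


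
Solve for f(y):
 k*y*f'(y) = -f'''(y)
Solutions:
 f(y) = C1 + Integral(C2*airyai(y*(-k)^(1/3)) + C3*airybi(y*(-k)^(1/3)), y)


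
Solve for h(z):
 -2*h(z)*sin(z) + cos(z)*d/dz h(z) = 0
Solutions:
 h(z) = C1/cos(z)^2


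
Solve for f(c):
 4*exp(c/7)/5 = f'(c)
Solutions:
 f(c) = C1 + 28*exp(c/7)/5


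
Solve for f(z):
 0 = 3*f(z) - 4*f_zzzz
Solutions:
 f(z) = C1*exp(-sqrt(2)*3^(1/4)*z/2) + C2*exp(sqrt(2)*3^(1/4)*z/2) + C3*sin(sqrt(2)*3^(1/4)*z/2) + C4*cos(sqrt(2)*3^(1/4)*z/2)


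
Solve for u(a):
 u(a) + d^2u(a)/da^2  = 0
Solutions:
 u(a) = C1*sin(a) + C2*cos(a)


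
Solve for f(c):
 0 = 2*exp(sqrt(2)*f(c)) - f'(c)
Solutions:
 f(c) = sqrt(2)*(2*log(-1/(C1 + 2*c)) - log(2))/4


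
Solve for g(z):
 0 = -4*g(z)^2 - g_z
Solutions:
 g(z) = 1/(C1 + 4*z)


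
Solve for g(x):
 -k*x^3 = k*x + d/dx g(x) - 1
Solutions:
 g(x) = C1 - k*x^4/4 - k*x^2/2 + x


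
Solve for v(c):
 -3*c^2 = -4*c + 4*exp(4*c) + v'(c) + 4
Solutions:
 v(c) = C1 - c^3 + 2*c^2 - 4*c - exp(4*c)


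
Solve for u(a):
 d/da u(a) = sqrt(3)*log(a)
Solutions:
 u(a) = C1 + sqrt(3)*a*log(a) - sqrt(3)*a


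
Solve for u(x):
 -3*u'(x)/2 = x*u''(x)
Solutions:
 u(x) = C1 + C2/sqrt(x)


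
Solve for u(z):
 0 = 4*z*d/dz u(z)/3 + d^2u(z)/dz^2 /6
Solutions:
 u(z) = C1 + C2*erf(2*z)


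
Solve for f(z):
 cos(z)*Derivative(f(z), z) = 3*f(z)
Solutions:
 f(z) = C1*(sin(z) + 1)^(3/2)/(sin(z) - 1)^(3/2)


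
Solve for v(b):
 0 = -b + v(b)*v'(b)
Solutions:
 v(b) = -sqrt(C1 + b^2)
 v(b) = sqrt(C1 + b^2)


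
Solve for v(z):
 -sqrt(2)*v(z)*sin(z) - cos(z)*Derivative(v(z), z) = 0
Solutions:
 v(z) = C1*cos(z)^(sqrt(2))


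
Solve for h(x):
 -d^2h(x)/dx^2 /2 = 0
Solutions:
 h(x) = C1 + C2*x


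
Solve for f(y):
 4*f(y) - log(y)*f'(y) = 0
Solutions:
 f(y) = C1*exp(4*li(y))


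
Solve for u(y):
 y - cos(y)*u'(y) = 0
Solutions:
 u(y) = C1 + Integral(y/cos(y), y)


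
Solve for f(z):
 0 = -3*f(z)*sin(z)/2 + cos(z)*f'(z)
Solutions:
 f(z) = C1/cos(z)^(3/2)


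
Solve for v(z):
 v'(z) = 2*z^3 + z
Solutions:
 v(z) = C1 + z^4/2 + z^2/2


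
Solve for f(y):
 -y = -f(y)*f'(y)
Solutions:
 f(y) = -sqrt(C1 + y^2)
 f(y) = sqrt(C1 + y^2)


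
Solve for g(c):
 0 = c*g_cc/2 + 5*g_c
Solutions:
 g(c) = C1 + C2/c^9


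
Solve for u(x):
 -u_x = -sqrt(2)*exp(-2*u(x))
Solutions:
 u(x) = log(-sqrt(C1 + 2*sqrt(2)*x))
 u(x) = log(C1 + 2*sqrt(2)*x)/2


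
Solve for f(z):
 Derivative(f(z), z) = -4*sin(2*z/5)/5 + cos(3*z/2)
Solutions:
 f(z) = C1 + 2*sin(3*z/2)/3 + 2*cos(2*z/5)


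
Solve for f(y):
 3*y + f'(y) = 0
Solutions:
 f(y) = C1 - 3*y^2/2


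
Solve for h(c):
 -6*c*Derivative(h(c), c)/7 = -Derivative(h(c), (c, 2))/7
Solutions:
 h(c) = C1 + C2*erfi(sqrt(3)*c)


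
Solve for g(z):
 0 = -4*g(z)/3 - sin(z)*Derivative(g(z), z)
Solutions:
 g(z) = C1*(cos(z) + 1)^(2/3)/(cos(z) - 1)^(2/3)


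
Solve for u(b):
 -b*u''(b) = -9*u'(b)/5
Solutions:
 u(b) = C1 + C2*b^(14/5)


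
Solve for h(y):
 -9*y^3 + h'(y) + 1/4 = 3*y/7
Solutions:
 h(y) = C1 + 9*y^4/4 + 3*y^2/14 - y/4


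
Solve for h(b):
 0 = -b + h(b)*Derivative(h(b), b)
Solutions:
 h(b) = -sqrt(C1 + b^2)
 h(b) = sqrt(C1 + b^2)


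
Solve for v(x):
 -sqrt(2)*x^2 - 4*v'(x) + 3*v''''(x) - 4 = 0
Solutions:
 v(x) = C1 + C4*exp(6^(2/3)*x/3) - sqrt(2)*x^3/12 - x + (C2*sin(2^(2/3)*3^(1/6)*x/2) + C3*cos(2^(2/3)*3^(1/6)*x/2))*exp(-6^(2/3)*x/6)


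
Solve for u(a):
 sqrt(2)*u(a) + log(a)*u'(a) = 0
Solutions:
 u(a) = C1*exp(-sqrt(2)*li(a))


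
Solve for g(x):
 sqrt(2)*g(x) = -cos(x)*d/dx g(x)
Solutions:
 g(x) = C1*(sin(x) - 1)^(sqrt(2)/2)/(sin(x) + 1)^(sqrt(2)/2)


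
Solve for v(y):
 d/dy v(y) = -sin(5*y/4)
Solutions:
 v(y) = C1 + 4*cos(5*y/4)/5


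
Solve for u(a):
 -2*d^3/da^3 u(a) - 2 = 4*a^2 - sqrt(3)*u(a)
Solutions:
 u(a) = C3*exp(2^(2/3)*3^(1/6)*a/2) + 4*sqrt(3)*a^2/3 + (C1*sin(6^(2/3)*a/4) + C2*cos(6^(2/3)*a/4))*exp(-2^(2/3)*3^(1/6)*a/4) + 2*sqrt(3)/3


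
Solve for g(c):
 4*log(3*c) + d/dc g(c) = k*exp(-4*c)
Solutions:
 g(c) = C1 - 4*c*log(c) + 4*c*(1 - log(3)) - k*exp(-4*c)/4


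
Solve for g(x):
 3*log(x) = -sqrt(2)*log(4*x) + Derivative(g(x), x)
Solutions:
 g(x) = C1 + sqrt(2)*x*log(x) + 3*x*log(x) - 3*x - sqrt(2)*x + 2*sqrt(2)*x*log(2)


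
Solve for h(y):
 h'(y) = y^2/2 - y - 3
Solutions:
 h(y) = C1 + y^3/6 - y^2/2 - 3*y


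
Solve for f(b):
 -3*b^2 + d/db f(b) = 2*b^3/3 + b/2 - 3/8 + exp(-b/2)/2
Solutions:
 f(b) = C1 + b^4/6 + b^3 + b^2/4 - 3*b/8 - 1/sqrt(exp(b))


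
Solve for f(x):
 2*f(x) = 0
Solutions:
 f(x) = 0


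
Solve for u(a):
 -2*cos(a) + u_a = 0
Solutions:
 u(a) = C1 + 2*sin(a)


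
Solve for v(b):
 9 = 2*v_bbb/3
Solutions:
 v(b) = C1 + C2*b + C3*b^2 + 9*b^3/4


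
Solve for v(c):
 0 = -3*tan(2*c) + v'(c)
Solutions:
 v(c) = C1 - 3*log(cos(2*c))/2


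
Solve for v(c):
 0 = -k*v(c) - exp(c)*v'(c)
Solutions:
 v(c) = C1*exp(k*exp(-c))


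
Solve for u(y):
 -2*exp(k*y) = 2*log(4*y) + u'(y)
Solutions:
 u(y) = C1 - 2*y*log(y) + 2*y*(1 - 2*log(2)) + Piecewise((-2*exp(k*y)/k, Ne(k, 0)), (-2*y, True))


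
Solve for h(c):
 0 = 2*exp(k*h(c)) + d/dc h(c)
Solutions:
 h(c) = Piecewise((log(1/(C1*k + 2*c*k))/k, Ne(k, 0)), (nan, True))
 h(c) = Piecewise((C1 - 2*c, Eq(k, 0)), (nan, True))


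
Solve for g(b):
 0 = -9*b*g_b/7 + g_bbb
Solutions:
 g(b) = C1 + Integral(C2*airyai(21^(2/3)*b/7) + C3*airybi(21^(2/3)*b/7), b)


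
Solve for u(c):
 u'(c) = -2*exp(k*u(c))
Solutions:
 u(c) = Piecewise((log(1/(C1*k + 2*c*k))/k, Ne(k, 0)), (nan, True))
 u(c) = Piecewise((C1 - 2*c, Eq(k, 0)), (nan, True))


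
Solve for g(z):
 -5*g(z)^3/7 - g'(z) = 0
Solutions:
 g(z) = -sqrt(14)*sqrt(-1/(C1 - 5*z))/2
 g(z) = sqrt(14)*sqrt(-1/(C1 - 5*z))/2


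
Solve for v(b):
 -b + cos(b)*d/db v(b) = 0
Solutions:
 v(b) = C1 + Integral(b/cos(b), b)


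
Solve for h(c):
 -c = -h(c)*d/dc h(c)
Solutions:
 h(c) = -sqrt(C1 + c^2)
 h(c) = sqrt(C1 + c^2)


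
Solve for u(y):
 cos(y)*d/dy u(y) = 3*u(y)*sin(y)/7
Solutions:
 u(y) = C1/cos(y)^(3/7)


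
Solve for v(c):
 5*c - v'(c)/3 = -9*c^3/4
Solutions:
 v(c) = C1 + 27*c^4/16 + 15*c^2/2


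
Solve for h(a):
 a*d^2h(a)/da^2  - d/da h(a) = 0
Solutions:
 h(a) = C1 + C2*a^2


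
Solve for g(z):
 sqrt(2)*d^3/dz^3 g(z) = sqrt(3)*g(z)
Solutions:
 g(z) = C3*exp(2^(5/6)*3^(1/6)*z/2) + (C1*sin(2^(5/6)*3^(2/3)*z/4) + C2*cos(2^(5/6)*3^(2/3)*z/4))*exp(-2^(5/6)*3^(1/6)*z/4)


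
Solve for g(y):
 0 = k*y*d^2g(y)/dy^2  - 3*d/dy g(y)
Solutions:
 g(y) = C1 + y^(((re(k) + 3)*re(k) + im(k)^2)/(re(k)^2 + im(k)^2))*(C2*sin(3*log(y)*Abs(im(k))/(re(k)^2 + im(k)^2)) + C3*cos(3*log(y)*im(k)/(re(k)^2 + im(k)^2)))


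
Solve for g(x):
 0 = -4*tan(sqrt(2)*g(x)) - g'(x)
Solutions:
 g(x) = sqrt(2)*(pi - asin(C1*exp(-4*sqrt(2)*x)))/2
 g(x) = sqrt(2)*asin(C1*exp(-4*sqrt(2)*x))/2


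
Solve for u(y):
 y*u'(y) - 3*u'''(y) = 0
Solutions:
 u(y) = C1 + Integral(C2*airyai(3^(2/3)*y/3) + C3*airybi(3^(2/3)*y/3), y)


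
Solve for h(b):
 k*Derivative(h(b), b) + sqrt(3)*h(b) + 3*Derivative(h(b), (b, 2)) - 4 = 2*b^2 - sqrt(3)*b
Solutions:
 h(b) = C1*exp(b*(-k + sqrt(k^2 - 12*sqrt(3)))/6) + C2*exp(-b*(k + sqrt(k^2 - 12*sqrt(3)))/6) + 2*sqrt(3)*b^2/3 - 4*b*k/3 - b + 4*sqrt(3)*k^2/9 + sqrt(3)*k/3 - 4 + 4*sqrt(3)/3


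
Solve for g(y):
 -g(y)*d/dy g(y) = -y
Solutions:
 g(y) = -sqrt(C1 + y^2)
 g(y) = sqrt(C1 + y^2)


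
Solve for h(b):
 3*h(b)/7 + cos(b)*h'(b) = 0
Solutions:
 h(b) = C1*(sin(b) - 1)^(3/14)/(sin(b) + 1)^(3/14)


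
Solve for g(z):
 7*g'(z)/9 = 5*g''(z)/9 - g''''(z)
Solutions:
 g(z) = C1 + C2*exp(z*(10*18^(1/3)/(sqrt(34221) + 189)^(1/3) + 12^(1/3)*(sqrt(34221) + 189)^(1/3))/36)*sin(2^(1/3)*3^(1/6)*z*(-2^(1/3)*3^(2/3)*(sqrt(34221) + 189)^(1/3) + 30/(sqrt(34221) + 189)^(1/3))/36) + C3*exp(z*(10*18^(1/3)/(sqrt(34221) + 189)^(1/3) + 12^(1/3)*(sqrt(34221) + 189)^(1/3))/36)*cos(2^(1/3)*3^(1/6)*z*(-2^(1/3)*3^(2/3)*(sqrt(34221) + 189)^(1/3) + 30/(sqrt(34221) + 189)^(1/3))/36) + C4*exp(-z*(10*18^(1/3)/(sqrt(34221) + 189)^(1/3) + 12^(1/3)*(sqrt(34221) + 189)^(1/3))/18)


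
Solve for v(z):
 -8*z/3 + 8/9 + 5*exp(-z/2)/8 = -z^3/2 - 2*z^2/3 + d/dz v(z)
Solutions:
 v(z) = C1 + z^4/8 + 2*z^3/9 - 4*z^2/3 + 8*z/9 - 5*exp(-z/2)/4


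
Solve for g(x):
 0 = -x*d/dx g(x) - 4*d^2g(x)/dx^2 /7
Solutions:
 g(x) = C1 + C2*erf(sqrt(14)*x/4)


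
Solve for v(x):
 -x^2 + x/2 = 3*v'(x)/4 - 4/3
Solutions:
 v(x) = C1 - 4*x^3/9 + x^2/3 + 16*x/9


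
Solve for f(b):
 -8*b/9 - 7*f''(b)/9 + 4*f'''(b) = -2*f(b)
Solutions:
 f(b) = C1*exp(b*(49/(324*sqrt(942726) + 314585)^(1/3) + 14 + (324*sqrt(942726) + 314585)^(1/3))/216)*sin(sqrt(3)*b*(-(324*sqrt(942726) + 314585)^(1/3) + 49/(324*sqrt(942726) + 314585)^(1/3))/216) + C2*exp(b*(49/(324*sqrt(942726) + 314585)^(1/3) + 14 + (324*sqrt(942726) + 314585)^(1/3))/216)*cos(sqrt(3)*b*(-(324*sqrt(942726) + 314585)^(1/3) + 49/(324*sqrt(942726) + 314585)^(1/3))/216) + C3*exp(b*(-(324*sqrt(942726) + 314585)^(1/3) - 49/(324*sqrt(942726) + 314585)^(1/3) + 7)/108) + 4*b/9


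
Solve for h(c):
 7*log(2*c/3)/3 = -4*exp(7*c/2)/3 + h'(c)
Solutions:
 h(c) = C1 + 7*c*log(c)/3 + 7*c*(-log(3) - 1 + log(2))/3 + 8*exp(7*c/2)/21


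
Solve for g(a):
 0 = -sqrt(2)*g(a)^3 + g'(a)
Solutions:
 g(a) = -sqrt(2)*sqrt(-1/(C1 + sqrt(2)*a))/2
 g(a) = sqrt(2)*sqrt(-1/(C1 + sqrt(2)*a))/2


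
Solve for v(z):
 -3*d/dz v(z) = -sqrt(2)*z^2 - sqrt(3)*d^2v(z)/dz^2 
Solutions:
 v(z) = C1 + C2*exp(sqrt(3)*z) + sqrt(2)*z^3/9 + sqrt(6)*z^2/9 + 2*sqrt(2)*z/9


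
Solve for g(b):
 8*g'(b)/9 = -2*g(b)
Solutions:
 g(b) = C1*exp(-9*b/4)


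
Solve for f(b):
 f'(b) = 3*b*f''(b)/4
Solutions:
 f(b) = C1 + C2*b^(7/3)


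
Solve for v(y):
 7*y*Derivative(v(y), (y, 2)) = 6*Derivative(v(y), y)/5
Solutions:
 v(y) = C1 + C2*y^(41/35)


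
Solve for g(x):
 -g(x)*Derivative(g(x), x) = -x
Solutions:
 g(x) = -sqrt(C1 + x^2)
 g(x) = sqrt(C1 + x^2)


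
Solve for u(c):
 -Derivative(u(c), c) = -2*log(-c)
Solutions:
 u(c) = C1 + 2*c*log(-c) - 2*c


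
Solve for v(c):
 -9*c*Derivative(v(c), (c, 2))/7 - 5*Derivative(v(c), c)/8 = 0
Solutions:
 v(c) = C1 + C2*c^(37/72)


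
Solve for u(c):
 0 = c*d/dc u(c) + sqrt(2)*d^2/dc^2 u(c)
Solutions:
 u(c) = C1 + C2*erf(2^(1/4)*c/2)


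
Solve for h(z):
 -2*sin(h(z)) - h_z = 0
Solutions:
 h(z) = -acos((-C1 - exp(4*z))/(C1 - exp(4*z))) + 2*pi
 h(z) = acos((-C1 - exp(4*z))/(C1 - exp(4*z)))


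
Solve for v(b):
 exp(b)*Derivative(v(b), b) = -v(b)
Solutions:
 v(b) = C1*exp(exp(-b))


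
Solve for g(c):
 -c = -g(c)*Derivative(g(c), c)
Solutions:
 g(c) = -sqrt(C1 + c^2)
 g(c) = sqrt(C1 + c^2)


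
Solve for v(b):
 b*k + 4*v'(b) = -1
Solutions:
 v(b) = C1 - b^2*k/8 - b/4


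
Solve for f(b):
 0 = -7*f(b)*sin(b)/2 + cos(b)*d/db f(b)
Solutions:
 f(b) = C1/cos(b)^(7/2)


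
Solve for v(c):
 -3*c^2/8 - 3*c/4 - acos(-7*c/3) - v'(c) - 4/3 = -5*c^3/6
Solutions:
 v(c) = C1 + 5*c^4/24 - c^3/8 - 3*c^2/8 - c*acos(-7*c/3) - 4*c/3 - sqrt(9 - 49*c^2)/7


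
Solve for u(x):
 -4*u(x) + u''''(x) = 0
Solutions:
 u(x) = C1*exp(-sqrt(2)*x) + C2*exp(sqrt(2)*x) + C3*sin(sqrt(2)*x) + C4*cos(sqrt(2)*x)


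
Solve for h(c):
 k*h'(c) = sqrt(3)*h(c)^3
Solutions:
 h(c) = -sqrt(2)*sqrt(-k/(C1*k + sqrt(3)*c))/2
 h(c) = sqrt(2)*sqrt(-k/(C1*k + sqrt(3)*c))/2


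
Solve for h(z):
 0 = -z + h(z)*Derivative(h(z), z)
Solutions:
 h(z) = -sqrt(C1 + z^2)
 h(z) = sqrt(C1 + z^2)


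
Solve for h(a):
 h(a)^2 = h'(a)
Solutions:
 h(a) = -1/(C1 + a)


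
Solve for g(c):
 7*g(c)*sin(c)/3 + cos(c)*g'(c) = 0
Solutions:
 g(c) = C1*cos(c)^(7/3)


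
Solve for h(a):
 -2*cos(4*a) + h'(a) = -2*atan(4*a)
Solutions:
 h(a) = C1 - 2*a*atan(4*a) + log(16*a^2 + 1)/4 + sin(4*a)/2


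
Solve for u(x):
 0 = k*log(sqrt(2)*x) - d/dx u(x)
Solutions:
 u(x) = C1 + k*x*log(x) - k*x + k*x*log(2)/2


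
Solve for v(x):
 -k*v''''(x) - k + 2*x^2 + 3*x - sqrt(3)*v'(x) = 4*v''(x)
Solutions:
 v(x) = C1 + C2*exp(2^(1/3)*x*(2^(1/3)*sqrt(3)*(sqrt((81 + 256/k)/k^2) + 9/k)^(1/3)/12 - 2^(1/3)*I*(sqrt((81 + 256/k)/k^2) + 9/k)^(1/3)/4 + 8/(k*(-sqrt(3) + 3*I)*(sqrt((81 + 256/k)/k^2) + 9/k)^(1/3)))) + C3*exp(2^(1/3)*x*(2^(1/3)*sqrt(3)*(sqrt((81 + 256/k)/k^2) + 9/k)^(1/3)/12 + 2^(1/3)*I*(sqrt((81 + 256/k)/k^2) + 9/k)^(1/3)/4 - 8/(k*(sqrt(3) + 3*I)*(sqrt((81 + 256/k)/k^2) + 9/k)^(1/3)))) + C4*exp(2^(1/3)*sqrt(3)*x*(-2^(1/3)*(sqrt((81 + 256/k)/k^2) + 9/k)^(1/3) + 8/(k*(sqrt((81 + 256/k)/k^2) + 9/k)^(1/3)))/6) - sqrt(3)*k*x/3 + 2*sqrt(3)*x^3/9 - 8*x^2/3 + sqrt(3)*x^2/2 - 4*x + 64*sqrt(3)*x/9


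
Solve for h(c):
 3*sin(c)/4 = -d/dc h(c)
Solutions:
 h(c) = C1 + 3*cos(c)/4


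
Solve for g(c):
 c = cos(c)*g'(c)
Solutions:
 g(c) = C1 + Integral(c/cos(c), c)


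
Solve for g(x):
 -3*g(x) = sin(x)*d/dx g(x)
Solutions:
 g(x) = C1*(cos(x) + 1)^(3/2)/(cos(x) - 1)^(3/2)


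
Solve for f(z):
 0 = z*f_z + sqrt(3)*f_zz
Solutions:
 f(z) = C1 + C2*erf(sqrt(2)*3^(3/4)*z/6)


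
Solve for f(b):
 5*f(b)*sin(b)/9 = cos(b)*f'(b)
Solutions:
 f(b) = C1/cos(b)^(5/9)


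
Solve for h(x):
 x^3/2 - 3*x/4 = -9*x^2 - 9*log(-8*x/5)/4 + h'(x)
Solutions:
 h(x) = C1 + x^4/8 + 3*x^3 - 3*x^2/8 + 9*x*log(-x)/4 + x*(-3*log(5) - 9/4 + 3*log(10)/4 + 6*log(2))


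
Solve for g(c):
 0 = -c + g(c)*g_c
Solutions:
 g(c) = -sqrt(C1 + c^2)
 g(c) = sqrt(C1 + c^2)


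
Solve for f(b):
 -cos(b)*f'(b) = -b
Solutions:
 f(b) = C1 + Integral(b/cos(b), b)


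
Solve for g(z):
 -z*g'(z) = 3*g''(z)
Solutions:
 g(z) = C1 + C2*erf(sqrt(6)*z/6)


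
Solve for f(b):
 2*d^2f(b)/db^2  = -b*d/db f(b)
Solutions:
 f(b) = C1 + C2*erf(b/2)


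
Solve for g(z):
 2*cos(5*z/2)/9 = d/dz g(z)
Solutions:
 g(z) = C1 + 4*sin(5*z/2)/45


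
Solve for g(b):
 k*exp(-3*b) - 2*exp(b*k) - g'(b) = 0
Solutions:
 g(b) = C1 - k*exp(-3*b)/3 - 2*exp(b*k)/k


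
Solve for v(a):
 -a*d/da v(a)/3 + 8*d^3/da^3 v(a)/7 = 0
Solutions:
 v(a) = C1 + Integral(C2*airyai(3^(2/3)*7^(1/3)*a/6) + C3*airybi(3^(2/3)*7^(1/3)*a/6), a)


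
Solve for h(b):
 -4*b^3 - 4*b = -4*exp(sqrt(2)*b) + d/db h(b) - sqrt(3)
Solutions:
 h(b) = C1 - b^4 - 2*b^2 + sqrt(3)*b + 2*sqrt(2)*exp(sqrt(2)*b)


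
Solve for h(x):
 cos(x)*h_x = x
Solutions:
 h(x) = C1 + Integral(x/cos(x), x)


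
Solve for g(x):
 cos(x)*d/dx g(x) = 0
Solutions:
 g(x) = C1


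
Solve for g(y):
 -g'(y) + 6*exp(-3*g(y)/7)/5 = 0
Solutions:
 g(y) = 7*log(C1 + 18*y/35)/3
 g(y) = 7*log(35^(2/3)*(-3^(1/3) - 3^(5/6)*I)*(C1 + 6*y)^(1/3)/70)
 g(y) = 7*log(35^(2/3)*(-3^(1/3) + 3^(5/6)*I)*(C1 + 6*y)^(1/3)/70)


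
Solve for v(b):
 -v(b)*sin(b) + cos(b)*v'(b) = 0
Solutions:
 v(b) = C1/cos(b)


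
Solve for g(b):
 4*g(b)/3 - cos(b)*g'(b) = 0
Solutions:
 g(b) = C1*(sin(b) + 1)^(2/3)/(sin(b) - 1)^(2/3)


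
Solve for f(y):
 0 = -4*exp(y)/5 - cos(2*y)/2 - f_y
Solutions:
 f(y) = C1 - 4*exp(y)/5 - sin(2*y)/4


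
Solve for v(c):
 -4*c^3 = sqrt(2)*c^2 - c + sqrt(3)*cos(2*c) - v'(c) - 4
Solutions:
 v(c) = C1 + c^4 + sqrt(2)*c^3/3 - c^2/2 - 4*c + sqrt(3)*sin(2*c)/2


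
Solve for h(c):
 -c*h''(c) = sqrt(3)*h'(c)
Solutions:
 h(c) = C1 + C2*c^(1 - sqrt(3))


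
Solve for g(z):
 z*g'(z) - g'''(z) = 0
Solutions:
 g(z) = C1 + Integral(C2*airyai(z) + C3*airybi(z), z)


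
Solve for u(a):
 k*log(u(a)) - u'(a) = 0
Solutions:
 li(u(a)) = C1 + a*k


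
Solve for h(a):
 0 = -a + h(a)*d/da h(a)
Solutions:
 h(a) = -sqrt(C1 + a^2)
 h(a) = sqrt(C1 + a^2)


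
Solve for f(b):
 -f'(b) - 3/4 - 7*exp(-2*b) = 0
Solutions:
 f(b) = C1 - 3*b/4 + 7*exp(-2*b)/2


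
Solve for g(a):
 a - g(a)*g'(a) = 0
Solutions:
 g(a) = -sqrt(C1 + a^2)
 g(a) = sqrt(C1 + a^2)


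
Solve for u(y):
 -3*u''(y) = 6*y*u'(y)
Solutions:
 u(y) = C1 + C2*erf(y)


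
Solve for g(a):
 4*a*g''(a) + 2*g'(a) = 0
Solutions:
 g(a) = C1 + C2*sqrt(a)


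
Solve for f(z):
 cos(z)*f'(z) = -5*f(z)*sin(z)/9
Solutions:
 f(z) = C1*cos(z)^(5/9)


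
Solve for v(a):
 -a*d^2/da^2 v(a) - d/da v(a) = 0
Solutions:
 v(a) = C1 + C2*log(a)


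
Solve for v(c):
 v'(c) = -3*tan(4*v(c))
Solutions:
 v(c) = -asin(C1*exp(-12*c))/4 + pi/4
 v(c) = asin(C1*exp(-12*c))/4


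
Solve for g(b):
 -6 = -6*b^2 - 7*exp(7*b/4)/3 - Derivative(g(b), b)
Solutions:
 g(b) = C1 - 2*b^3 + 6*b - 4*exp(7*b/4)/3


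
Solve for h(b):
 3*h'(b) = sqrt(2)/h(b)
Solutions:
 h(b) = -sqrt(C1 + 6*sqrt(2)*b)/3
 h(b) = sqrt(C1 + 6*sqrt(2)*b)/3


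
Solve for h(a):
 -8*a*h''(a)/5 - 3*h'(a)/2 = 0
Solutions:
 h(a) = C1 + C2*a^(1/16)


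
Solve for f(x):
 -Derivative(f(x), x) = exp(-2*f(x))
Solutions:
 f(x) = log(-sqrt(C1 - 2*x))
 f(x) = log(C1 - 2*x)/2


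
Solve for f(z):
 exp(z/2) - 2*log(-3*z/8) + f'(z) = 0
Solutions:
 f(z) = C1 + 2*z*log(-z) + 2*z*(-3*log(2) - 1 + log(3)) - 2*exp(z/2)


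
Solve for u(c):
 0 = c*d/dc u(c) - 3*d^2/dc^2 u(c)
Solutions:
 u(c) = C1 + C2*erfi(sqrt(6)*c/6)


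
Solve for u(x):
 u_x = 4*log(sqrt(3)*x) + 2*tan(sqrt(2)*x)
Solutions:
 u(x) = C1 + 4*x*log(x) - 4*x + 2*x*log(3) - sqrt(2)*log(cos(sqrt(2)*x))


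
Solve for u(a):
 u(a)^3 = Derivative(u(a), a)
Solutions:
 u(a) = -sqrt(2)*sqrt(-1/(C1 + a))/2
 u(a) = sqrt(2)*sqrt(-1/(C1 + a))/2


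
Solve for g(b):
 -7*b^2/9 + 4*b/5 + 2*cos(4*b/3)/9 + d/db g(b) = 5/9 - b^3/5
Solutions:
 g(b) = C1 - b^4/20 + 7*b^3/27 - 2*b^2/5 + 5*b/9 - sin(4*b/3)/6


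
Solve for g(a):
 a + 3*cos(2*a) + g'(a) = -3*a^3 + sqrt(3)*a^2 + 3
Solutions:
 g(a) = C1 - 3*a^4/4 + sqrt(3)*a^3/3 - a^2/2 + 3*a - 3*sin(a)*cos(a)


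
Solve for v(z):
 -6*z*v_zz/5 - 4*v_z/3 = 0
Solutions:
 v(z) = C1 + C2/z^(1/9)


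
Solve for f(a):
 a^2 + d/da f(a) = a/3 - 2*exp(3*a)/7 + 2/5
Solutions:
 f(a) = C1 - a^3/3 + a^2/6 + 2*a/5 - 2*exp(3*a)/21


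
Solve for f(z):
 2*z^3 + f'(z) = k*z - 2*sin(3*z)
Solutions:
 f(z) = C1 + k*z^2/2 - z^4/2 + 2*cos(3*z)/3


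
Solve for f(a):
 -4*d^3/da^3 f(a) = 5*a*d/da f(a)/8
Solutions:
 f(a) = C1 + Integral(C2*airyai(-10^(1/3)*a/4) + C3*airybi(-10^(1/3)*a/4), a)


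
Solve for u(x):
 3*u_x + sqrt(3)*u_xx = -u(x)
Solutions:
 u(x) = C1*exp(sqrt(3)*x*(-3 + sqrt(9 - 4*sqrt(3)))/6) + C2*exp(-sqrt(3)*x*(sqrt(9 - 4*sqrt(3)) + 3)/6)


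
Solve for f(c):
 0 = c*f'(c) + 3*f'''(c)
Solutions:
 f(c) = C1 + Integral(C2*airyai(-3^(2/3)*c/3) + C3*airybi(-3^(2/3)*c/3), c)


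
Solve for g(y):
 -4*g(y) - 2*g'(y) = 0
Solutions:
 g(y) = C1*exp(-2*y)


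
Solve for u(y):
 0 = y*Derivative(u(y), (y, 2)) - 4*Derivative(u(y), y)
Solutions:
 u(y) = C1 + C2*y^5


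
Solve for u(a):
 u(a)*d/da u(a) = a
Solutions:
 u(a) = -sqrt(C1 + a^2)
 u(a) = sqrt(C1 + a^2)


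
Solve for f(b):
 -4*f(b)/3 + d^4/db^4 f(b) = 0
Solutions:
 f(b) = C1*exp(-sqrt(2)*3^(3/4)*b/3) + C2*exp(sqrt(2)*3^(3/4)*b/3) + C3*sin(sqrt(2)*3^(3/4)*b/3) + C4*cos(sqrt(2)*3^(3/4)*b/3)


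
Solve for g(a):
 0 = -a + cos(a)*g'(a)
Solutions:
 g(a) = C1 + Integral(a/cos(a), a)


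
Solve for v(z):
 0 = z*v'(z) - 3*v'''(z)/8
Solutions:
 v(z) = C1 + Integral(C2*airyai(2*3^(2/3)*z/3) + C3*airybi(2*3^(2/3)*z/3), z)


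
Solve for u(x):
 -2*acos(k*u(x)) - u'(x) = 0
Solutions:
 Integral(1/acos(_y*k), (_y, u(x))) = C1 - 2*x


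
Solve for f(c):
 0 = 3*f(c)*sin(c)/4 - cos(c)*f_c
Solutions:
 f(c) = C1/cos(c)^(3/4)


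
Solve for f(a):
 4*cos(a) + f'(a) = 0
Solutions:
 f(a) = C1 - 4*sin(a)


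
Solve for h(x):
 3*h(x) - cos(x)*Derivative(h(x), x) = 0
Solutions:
 h(x) = C1*(sin(x) + 1)^(3/2)/(sin(x) - 1)^(3/2)


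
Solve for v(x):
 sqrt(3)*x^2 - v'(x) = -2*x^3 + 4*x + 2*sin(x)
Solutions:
 v(x) = C1 + x^4/2 + sqrt(3)*x^3/3 - 2*x^2 + 2*cos(x)


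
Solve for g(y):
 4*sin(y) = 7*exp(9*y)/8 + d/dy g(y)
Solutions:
 g(y) = C1 - 7*exp(9*y)/72 - 4*cos(y)


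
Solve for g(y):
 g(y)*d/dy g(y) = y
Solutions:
 g(y) = -sqrt(C1 + y^2)
 g(y) = sqrt(C1 + y^2)


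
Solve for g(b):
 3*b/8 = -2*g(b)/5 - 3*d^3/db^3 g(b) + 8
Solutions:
 g(b) = C3*exp(-15^(2/3)*2^(1/3)*b/15) - 15*b/16 + (C1*sin(2^(1/3)*3^(1/6)*5^(2/3)*b/10) + C2*cos(2^(1/3)*3^(1/6)*5^(2/3)*b/10))*exp(15^(2/3)*2^(1/3)*b/30) + 20


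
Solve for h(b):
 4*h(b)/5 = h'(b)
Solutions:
 h(b) = C1*exp(4*b/5)


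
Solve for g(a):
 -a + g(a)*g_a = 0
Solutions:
 g(a) = -sqrt(C1 + a^2)
 g(a) = sqrt(C1 + a^2)


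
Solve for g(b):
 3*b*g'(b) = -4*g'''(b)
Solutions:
 g(b) = C1 + Integral(C2*airyai(-6^(1/3)*b/2) + C3*airybi(-6^(1/3)*b/2), b)


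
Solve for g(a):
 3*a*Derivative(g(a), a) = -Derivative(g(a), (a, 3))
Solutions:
 g(a) = C1 + Integral(C2*airyai(-3^(1/3)*a) + C3*airybi(-3^(1/3)*a), a)


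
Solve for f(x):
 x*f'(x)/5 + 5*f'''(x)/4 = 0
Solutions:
 f(x) = C1 + Integral(C2*airyai(-2^(2/3)*5^(1/3)*x/5) + C3*airybi(-2^(2/3)*5^(1/3)*x/5), x)


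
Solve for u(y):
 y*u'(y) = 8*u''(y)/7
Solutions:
 u(y) = C1 + C2*erfi(sqrt(7)*y/4)


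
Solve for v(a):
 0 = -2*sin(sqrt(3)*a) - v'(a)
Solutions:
 v(a) = C1 + 2*sqrt(3)*cos(sqrt(3)*a)/3
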